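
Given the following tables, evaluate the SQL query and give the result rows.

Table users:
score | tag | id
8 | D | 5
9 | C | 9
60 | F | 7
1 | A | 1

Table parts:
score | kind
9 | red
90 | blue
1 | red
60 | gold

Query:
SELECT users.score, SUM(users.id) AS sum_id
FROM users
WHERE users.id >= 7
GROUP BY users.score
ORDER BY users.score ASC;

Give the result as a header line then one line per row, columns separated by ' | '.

After WHERE (2 rows):
users.score | users.tag | users.id
9 | C | 9
60 | F | 7
After GROUP BY (2 rows):
users.score | sum_id
9 | 9
60 | 7
After ORDER BY (2 rows):
users.score | sum_id
9 | 9
60 | 7

== RESULT ==
users.score | sum_id
9 | 9
60 | 7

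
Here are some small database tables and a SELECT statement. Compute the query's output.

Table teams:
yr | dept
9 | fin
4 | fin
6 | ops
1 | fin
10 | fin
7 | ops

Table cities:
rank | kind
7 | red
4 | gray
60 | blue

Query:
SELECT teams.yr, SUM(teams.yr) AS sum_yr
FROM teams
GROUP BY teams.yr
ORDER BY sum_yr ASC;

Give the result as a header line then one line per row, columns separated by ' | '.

After GROUP BY (6 rows):
teams.yr | sum_yr
9 | 9
4 | 4
6 | 6
1 | 1
10 | 10
7 | 7
After ORDER BY (6 rows):
teams.yr | sum_yr
1 | 1
4 | 4
6 | 6
7 | 7
9 | 9
10 | 10

== RESULT ==
teams.yr | sum_yr
1 | 1
4 | 4
6 | 6
7 | 7
9 | 9
10 | 10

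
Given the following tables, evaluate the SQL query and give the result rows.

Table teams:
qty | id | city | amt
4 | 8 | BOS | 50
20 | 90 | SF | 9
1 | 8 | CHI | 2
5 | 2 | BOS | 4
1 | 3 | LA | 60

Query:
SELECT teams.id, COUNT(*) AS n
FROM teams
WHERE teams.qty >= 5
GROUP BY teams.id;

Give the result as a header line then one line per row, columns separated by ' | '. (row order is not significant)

After WHERE (2 rows):
teams.qty | teams.id | teams.city | teams.amt
20 | 90 | SF | 9
5 | 2 | BOS | 4
After GROUP BY (2 rows):
teams.id | n
90 | 1
2 | 1

== RESULT ==
teams.id | n
90 | 1
2 | 1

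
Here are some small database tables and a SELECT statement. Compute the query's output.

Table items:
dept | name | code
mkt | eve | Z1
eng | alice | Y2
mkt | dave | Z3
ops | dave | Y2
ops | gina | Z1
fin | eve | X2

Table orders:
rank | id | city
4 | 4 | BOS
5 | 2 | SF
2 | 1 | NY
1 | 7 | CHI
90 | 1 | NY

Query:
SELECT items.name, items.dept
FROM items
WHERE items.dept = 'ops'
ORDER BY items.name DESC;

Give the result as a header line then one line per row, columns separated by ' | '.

After WHERE (2 rows):
items.dept | items.name | items.code
ops | dave | Y2
ops | gina | Z1
After SELECT (2 rows):
items.name | items.dept
dave | ops
gina | ops
After ORDER BY (2 rows):
items.name | items.dept
gina | ops
dave | ops

== RESULT ==
items.name | items.dept
gina | ops
dave | ops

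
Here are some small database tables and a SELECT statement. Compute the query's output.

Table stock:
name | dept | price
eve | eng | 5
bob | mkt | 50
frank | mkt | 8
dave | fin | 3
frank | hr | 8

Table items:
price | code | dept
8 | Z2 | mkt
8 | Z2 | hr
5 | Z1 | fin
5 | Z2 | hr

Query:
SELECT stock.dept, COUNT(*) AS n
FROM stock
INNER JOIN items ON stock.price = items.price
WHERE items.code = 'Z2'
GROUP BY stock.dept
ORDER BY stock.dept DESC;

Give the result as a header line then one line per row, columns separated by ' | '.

== RESULT ==
stock.dept | n
mkt | 2
hr | 2
eng | 1

Derivation:
After JOIN items (6 rows):
stock.name | stock.dept | stock.price | items.price | items.code | items.dept
eve | eng | 5 | 5 | Z1 | fin
eve | eng | 5 | 5 | Z2 | hr
frank | mkt | 8 | 8 | Z2 | mkt
frank | mkt | 8 | 8 | Z2 | hr
frank | hr | 8 | 8 | Z2 | mkt
frank | hr | 8 | 8 | Z2 | hr
After WHERE (5 rows):
stock.name | stock.dept | stock.price | items.price | items.code | items.dept
eve | eng | 5 | 5 | Z2 | hr
frank | mkt | 8 | 8 | Z2 | mkt
frank | mkt | 8 | 8 | Z2 | hr
frank | hr | 8 | 8 | Z2 | mkt
frank | hr | 8 | 8 | Z2 | hr
After GROUP BY (3 rows):
stock.dept | n
eng | 1
mkt | 2
hr | 2
After ORDER BY (3 rows):
stock.dept | n
mkt | 2
hr | 2
eng | 1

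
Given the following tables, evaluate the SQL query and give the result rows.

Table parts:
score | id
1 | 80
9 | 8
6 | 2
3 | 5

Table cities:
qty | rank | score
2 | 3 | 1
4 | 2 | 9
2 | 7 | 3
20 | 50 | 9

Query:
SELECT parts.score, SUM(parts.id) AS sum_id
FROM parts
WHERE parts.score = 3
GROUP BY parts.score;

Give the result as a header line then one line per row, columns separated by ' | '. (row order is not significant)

After WHERE (1 rows):
parts.score | parts.id
3 | 5
After GROUP BY (1 rows):
parts.score | sum_id
3 | 5

== RESULT ==
parts.score | sum_id
3 | 5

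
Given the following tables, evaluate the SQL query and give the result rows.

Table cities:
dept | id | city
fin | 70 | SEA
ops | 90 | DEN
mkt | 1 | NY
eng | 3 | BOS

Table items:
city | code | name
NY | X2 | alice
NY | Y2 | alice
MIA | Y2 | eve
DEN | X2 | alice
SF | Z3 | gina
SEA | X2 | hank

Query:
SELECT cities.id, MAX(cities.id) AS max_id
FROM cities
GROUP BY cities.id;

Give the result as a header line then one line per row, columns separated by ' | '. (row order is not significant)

== RESULT ==
cities.id | max_id
70 | 70
90 | 90
1 | 1
3 | 3

Derivation:
After GROUP BY (4 rows):
cities.id | max_id
70 | 70
90 | 90
1 | 1
3 | 3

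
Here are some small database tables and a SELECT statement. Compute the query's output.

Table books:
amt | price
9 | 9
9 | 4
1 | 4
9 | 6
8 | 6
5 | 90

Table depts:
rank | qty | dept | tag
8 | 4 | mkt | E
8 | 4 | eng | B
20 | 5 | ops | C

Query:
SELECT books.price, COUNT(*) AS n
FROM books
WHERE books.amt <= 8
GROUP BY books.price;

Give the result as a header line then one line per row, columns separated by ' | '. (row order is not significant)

== RESULT ==
books.price | n
4 | 1
6 | 1
90 | 1

Derivation:
After WHERE (3 rows):
books.amt | books.price
1 | 4
8 | 6
5 | 90
After GROUP BY (3 rows):
books.price | n
4 | 1
6 | 1
90 | 1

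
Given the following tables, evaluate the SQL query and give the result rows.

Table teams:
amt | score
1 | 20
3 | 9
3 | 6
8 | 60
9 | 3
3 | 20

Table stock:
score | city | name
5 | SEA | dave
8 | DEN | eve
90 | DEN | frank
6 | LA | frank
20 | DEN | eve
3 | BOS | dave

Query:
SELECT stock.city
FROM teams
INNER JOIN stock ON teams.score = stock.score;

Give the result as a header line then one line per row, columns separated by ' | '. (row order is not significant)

After JOIN stock (4 rows):
teams.amt | teams.score | stock.score | stock.city | stock.name
1 | 20 | 20 | DEN | eve
3 | 6 | 6 | LA | frank
9 | 3 | 3 | BOS | dave
3 | 20 | 20 | DEN | eve
After SELECT (4 rows):
stock.city
DEN
LA
BOS
DEN

== RESULT ==
stock.city
DEN
LA
BOS
DEN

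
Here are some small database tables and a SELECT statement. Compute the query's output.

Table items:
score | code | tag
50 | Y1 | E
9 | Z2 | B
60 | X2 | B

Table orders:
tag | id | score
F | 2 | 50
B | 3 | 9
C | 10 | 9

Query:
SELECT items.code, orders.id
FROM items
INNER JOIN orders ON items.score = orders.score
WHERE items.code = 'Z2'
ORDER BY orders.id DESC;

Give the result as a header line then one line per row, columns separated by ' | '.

== RESULT ==
items.code | orders.id
Z2 | 10
Z2 | 3

Derivation:
After JOIN orders (3 rows):
items.score | items.code | items.tag | orders.tag | orders.id | orders.score
50 | Y1 | E | F | 2 | 50
9 | Z2 | B | B | 3 | 9
9 | Z2 | B | C | 10 | 9
After WHERE (2 rows):
items.score | items.code | items.tag | orders.tag | orders.id | orders.score
9 | Z2 | B | B | 3 | 9
9 | Z2 | B | C | 10 | 9
After SELECT (2 rows):
items.code | orders.id
Z2 | 3
Z2 | 10
After ORDER BY (2 rows):
items.code | orders.id
Z2 | 10
Z2 | 3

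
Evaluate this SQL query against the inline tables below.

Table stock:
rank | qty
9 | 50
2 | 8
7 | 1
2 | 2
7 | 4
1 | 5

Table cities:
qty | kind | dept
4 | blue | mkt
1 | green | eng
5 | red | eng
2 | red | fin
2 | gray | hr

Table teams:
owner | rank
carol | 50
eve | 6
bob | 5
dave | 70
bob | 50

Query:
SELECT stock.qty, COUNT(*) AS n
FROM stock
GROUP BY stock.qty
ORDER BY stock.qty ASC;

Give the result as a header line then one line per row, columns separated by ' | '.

== RESULT ==
stock.qty | n
1 | 1
2 | 1
4 | 1
5 | 1
8 | 1
50 | 1

Derivation:
After GROUP BY (6 rows):
stock.qty | n
50 | 1
8 | 1
1 | 1
2 | 1
4 | 1
5 | 1
After ORDER BY (6 rows):
stock.qty | n
1 | 1
2 | 1
4 | 1
5 | 1
8 | 1
50 | 1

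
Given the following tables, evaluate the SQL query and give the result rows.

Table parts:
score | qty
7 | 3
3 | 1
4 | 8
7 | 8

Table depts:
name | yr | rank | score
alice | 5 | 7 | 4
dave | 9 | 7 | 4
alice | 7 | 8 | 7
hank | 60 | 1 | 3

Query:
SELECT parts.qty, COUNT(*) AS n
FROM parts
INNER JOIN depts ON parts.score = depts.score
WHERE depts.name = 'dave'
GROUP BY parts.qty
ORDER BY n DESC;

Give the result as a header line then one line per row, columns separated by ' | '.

== RESULT ==
parts.qty | n
8 | 1

Derivation:
After JOIN depts (5 rows):
parts.score | parts.qty | depts.name | depts.yr | depts.rank | depts.score
7 | 3 | alice | 7 | 8 | 7
3 | 1 | hank | 60 | 1 | 3
4 | 8 | alice | 5 | 7 | 4
4 | 8 | dave | 9 | 7 | 4
7 | 8 | alice | 7 | 8 | 7
After WHERE (1 rows):
parts.score | parts.qty | depts.name | depts.yr | depts.rank | depts.score
4 | 8 | dave | 9 | 7 | 4
After GROUP BY (1 rows):
parts.qty | n
8 | 1
After ORDER BY (1 rows):
parts.qty | n
8 | 1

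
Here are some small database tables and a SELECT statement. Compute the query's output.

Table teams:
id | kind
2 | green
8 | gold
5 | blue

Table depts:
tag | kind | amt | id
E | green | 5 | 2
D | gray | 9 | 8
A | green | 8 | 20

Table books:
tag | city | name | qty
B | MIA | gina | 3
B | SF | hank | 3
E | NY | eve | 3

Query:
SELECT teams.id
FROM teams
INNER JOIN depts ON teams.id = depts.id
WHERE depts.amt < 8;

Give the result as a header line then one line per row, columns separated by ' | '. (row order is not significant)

After JOIN depts (2 rows):
teams.id | teams.kind | depts.tag | depts.kind | depts.amt | depts.id
2 | green | E | green | 5 | 2
8 | gold | D | gray | 9 | 8
After WHERE (1 rows):
teams.id | teams.kind | depts.tag | depts.kind | depts.amt | depts.id
2 | green | E | green | 5 | 2
After SELECT (1 rows):
teams.id
2

== RESULT ==
teams.id
2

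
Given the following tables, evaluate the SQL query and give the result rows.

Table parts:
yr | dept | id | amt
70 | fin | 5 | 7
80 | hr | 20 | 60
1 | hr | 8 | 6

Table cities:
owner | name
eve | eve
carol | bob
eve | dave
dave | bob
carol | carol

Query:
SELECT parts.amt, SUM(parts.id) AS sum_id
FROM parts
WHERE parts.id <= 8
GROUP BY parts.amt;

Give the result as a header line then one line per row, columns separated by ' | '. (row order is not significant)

== RESULT ==
parts.amt | sum_id
7 | 5
6 | 8

Derivation:
After WHERE (2 rows):
parts.yr | parts.dept | parts.id | parts.amt
70 | fin | 5 | 7
1 | hr | 8 | 6
After GROUP BY (2 rows):
parts.amt | sum_id
7 | 5
6 | 8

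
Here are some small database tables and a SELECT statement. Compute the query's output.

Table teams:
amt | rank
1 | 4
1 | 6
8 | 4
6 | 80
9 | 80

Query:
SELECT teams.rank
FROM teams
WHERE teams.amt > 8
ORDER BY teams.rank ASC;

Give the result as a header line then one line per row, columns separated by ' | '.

== RESULT ==
teams.rank
80

Derivation:
After WHERE (1 rows):
teams.amt | teams.rank
9 | 80
After SELECT (1 rows):
teams.rank
80
After ORDER BY (1 rows):
teams.rank
80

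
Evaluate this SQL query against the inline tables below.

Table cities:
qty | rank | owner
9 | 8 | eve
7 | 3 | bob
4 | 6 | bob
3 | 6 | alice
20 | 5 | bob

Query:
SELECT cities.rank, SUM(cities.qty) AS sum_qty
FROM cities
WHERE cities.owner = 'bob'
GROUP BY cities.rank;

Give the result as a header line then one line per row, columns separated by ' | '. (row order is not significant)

== RESULT ==
cities.rank | sum_qty
3 | 7
6 | 4
5 | 20

Derivation:
After WHERE (3 rows):
cities.qty | cities.rank | cities.owner
7 | 3 | bob
4 | 6 | bob
20 | 5 | bob
After GROUP BY (3 rows):
cities.rank | sum_qty
3 | 7
6 | 4
5 | 20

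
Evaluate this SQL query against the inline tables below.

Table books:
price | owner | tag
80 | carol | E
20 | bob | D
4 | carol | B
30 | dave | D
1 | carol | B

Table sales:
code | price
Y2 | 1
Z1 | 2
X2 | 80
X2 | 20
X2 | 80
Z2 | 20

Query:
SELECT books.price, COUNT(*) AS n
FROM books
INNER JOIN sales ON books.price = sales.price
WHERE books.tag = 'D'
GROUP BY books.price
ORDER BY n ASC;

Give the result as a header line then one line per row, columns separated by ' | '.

After JOIN sales (5 rows):
books.price | books.owner | books.tag | sales.code | sales.price
80 | carol | E | X2 | 80
80 | carol | E | X2 | 80
20 | bob | D | X2 | 20
20 | bob | D | Z2 | 20
1 | carol | B | Y2 | 1
After WHERE (2 rows):
books.price | books.owner | books.tag | sales.code | sales.price
20 | bob | D | X2 | 20
20 | bob | D | Z2 | 20
After GROUP BY (1 rows):
books.price | n
20 | 2
After ORDER BY (1 rows):
books.price | n
20 | 2

== RESULT ==
books.price | n
20 | 2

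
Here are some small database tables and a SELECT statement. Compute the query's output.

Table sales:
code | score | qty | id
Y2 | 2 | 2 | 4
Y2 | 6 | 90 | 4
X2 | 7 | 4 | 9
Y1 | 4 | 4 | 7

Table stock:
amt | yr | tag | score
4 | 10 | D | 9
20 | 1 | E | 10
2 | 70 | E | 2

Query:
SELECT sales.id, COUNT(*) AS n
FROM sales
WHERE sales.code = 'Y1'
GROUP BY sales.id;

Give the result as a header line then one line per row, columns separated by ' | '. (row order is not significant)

After WHERE (1 rows):
sales.code | sales.score | sales.qty | sales.id
Y1 | 4 | 4 | 7
After GROUP BY (1 rows):
sales.id | n
7 | 1

== RESULT ==
sales.id | n
7 | 1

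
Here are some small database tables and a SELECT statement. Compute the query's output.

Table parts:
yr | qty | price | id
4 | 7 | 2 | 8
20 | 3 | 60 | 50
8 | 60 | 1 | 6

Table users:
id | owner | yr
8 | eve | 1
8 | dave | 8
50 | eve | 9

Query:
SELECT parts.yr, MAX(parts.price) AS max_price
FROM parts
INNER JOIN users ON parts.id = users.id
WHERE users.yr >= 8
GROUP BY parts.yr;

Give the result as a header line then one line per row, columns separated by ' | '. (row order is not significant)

== RESULT ==
parts.yr | max_price
4 | 2
20 | 60

Derivation:
After JOIN users (3 rows):
parts.yr | parts.qty | parts.price | parts.id | users.id | users.owner | users.yr
4 | 7 | 2 | 8 | 8 | eve | 1
4 | 7 | 2 | 8 | 8 | dave | 8
20 | 3 | 60 | 50 | 50 | eve | 9
After WHERE (2 rows):
parts.yr | parts.qty | parts.price | parts.id | users.id | users.owner | users.yr
4 | 7 | 2 | 8 | 8 | dave | 8
20 | 3 | 60 | 50 | 50 | eve | 9
After GROUP BY (2 rows):
parts.yr | max_price
4 | 2
20 | 60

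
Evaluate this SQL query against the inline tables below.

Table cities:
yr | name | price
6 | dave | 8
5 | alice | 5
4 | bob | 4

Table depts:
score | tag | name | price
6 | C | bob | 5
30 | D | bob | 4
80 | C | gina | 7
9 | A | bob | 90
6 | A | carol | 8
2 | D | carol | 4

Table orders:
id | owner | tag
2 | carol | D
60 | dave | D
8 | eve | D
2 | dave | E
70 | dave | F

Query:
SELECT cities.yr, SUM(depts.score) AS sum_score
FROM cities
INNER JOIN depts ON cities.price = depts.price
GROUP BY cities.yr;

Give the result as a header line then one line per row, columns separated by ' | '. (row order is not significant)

After JOIN depts (4 rows):
cities.yr | cities.name | cities.price | depts.score | depts.tag | depts.name | depts.price
6 | dave | 8 | 6 | A | carol | 8
5 | alice | 5 | 6 | C | bob | 5
4 | bob | 4 | 30 | D | bob | 4
4 | bob | 4 | 2 | D | carol | 4
After GROUP BY (3 rows):
cities.yr | sum_score
6 | 6
5 | 6
4 | 32

== RESULT ==
cities.yr | sum_score
6 | 6
5 | 6
4 | 32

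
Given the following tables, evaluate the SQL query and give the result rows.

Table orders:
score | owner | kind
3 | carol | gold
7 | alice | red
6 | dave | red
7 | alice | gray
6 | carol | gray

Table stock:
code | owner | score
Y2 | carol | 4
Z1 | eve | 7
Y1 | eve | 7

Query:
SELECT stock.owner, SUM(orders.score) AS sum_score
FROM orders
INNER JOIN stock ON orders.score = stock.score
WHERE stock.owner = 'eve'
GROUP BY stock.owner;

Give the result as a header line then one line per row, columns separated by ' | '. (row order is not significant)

After JOIN stock (4 rows):
orders.score | orders.owner | orders.kind | stock.code | stock.owner | stock.score
7 | alice | red | Z1 | eve | 7
7 | alice | red | Y1 | eve | 7
7 | alice | gray | Z1 | eve | 7
7 | alice | gray | Y1 | eve | 7
After WHERE (4 rows):
orders.score | orders.owner | orders.kind | stock.code | stock.owner | stock.score
7 | alice | red | Z1 | eve | 7
7 | alice | red | Y1 | eve | 7
7 | alice | gray | Z1 | eve | 7
7 | alice | gray | Y1 | eve | 7
After GROUP BY (1 rows):
stock.owner | sum_score
eve | 28

== RESULT ==
stock.owner | sum_score
eve | 28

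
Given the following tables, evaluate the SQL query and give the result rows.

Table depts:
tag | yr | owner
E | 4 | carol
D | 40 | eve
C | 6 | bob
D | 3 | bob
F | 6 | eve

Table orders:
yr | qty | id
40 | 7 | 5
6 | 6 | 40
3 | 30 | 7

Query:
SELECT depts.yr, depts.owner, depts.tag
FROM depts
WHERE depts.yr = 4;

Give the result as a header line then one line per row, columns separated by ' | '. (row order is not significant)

== RESULT ==
depts.yr | depts.owner | depts.tag
4 | carol | E

Derivation:
After WHERE (1 rows):
depts.tag | depts.yr | depts.owner
E | 4 | carol
After SELECT (1 rows):
depts.yr | depts.owner | depts.tag
4 | carol | E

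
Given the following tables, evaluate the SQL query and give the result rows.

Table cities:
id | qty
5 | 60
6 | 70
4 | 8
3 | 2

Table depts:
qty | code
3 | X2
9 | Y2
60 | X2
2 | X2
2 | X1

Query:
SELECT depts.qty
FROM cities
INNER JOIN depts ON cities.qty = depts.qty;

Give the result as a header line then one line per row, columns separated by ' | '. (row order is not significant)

== RESULT ==
depts.qty
60
2
2

Derivation:
After JOIN depts (3 rows):
cities.id | cities.qty | depts.qty | depts.code
5 | 60 | 60 | X2
3 | 2 | 2 | X2
3 | 2 | 2 | X1
After SELECT (3 rows):
depts.qty
60
2
2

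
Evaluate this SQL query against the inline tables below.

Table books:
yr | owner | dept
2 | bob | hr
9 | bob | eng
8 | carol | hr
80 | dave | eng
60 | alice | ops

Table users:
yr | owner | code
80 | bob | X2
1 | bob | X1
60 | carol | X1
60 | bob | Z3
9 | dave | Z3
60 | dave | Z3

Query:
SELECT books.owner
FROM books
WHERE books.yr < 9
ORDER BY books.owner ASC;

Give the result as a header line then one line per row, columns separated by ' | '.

After WHERE (2 rows):
books.yr | books.owner | books.dept
2 | bob | hr
8 | carol | hr
After SELECT (2 rows):
books.owner
bob
carol
After ORDER BY (2 rows):
books.owner
bob
carol

== RESULT ==
books.owner
bob
carol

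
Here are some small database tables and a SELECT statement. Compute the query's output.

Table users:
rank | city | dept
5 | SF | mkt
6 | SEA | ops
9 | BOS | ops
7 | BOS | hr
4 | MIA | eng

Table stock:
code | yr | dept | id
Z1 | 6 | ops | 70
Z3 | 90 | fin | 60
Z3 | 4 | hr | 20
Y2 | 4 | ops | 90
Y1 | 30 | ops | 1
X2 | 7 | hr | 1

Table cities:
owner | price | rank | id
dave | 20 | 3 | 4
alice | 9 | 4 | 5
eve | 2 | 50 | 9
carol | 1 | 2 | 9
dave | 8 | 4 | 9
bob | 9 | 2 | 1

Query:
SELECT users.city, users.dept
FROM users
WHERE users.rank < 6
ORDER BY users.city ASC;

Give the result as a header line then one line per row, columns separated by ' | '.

== RESULT ==
users.city | users.dept
MIA | eng
SF | mkt

Derivation:
After WHERE (2 rows):
users.rank | users.city | users.dept
5 | SF | mkt
4 | MIA | eng
After SELECT (2 rows):
users.city | users.dept
SF | mkt
MIA | eng
After ORDER BY (2 rows):
users.city | users.dept
MIA | eng
SF | mkt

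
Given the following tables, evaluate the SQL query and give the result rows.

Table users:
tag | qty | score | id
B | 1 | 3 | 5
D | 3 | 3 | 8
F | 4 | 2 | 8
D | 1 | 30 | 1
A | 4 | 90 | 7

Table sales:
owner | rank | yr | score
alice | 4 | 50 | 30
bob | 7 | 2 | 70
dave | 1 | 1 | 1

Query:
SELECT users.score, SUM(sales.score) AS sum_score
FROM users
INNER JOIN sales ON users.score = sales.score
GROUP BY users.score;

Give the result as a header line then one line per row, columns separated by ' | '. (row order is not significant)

After JOIN sales (1 rows):
users.tag | users.qty | users.score | users.id | sales.owner | sales.rank | sales.yr | sales.score
D | 1 | 30 | 1 | alice | 4 | 50 | 30
After GROUP BY (1 rows):
users.score | sum_score
30 | 30

== RESULT ==
users.score | sum_score
30 | 30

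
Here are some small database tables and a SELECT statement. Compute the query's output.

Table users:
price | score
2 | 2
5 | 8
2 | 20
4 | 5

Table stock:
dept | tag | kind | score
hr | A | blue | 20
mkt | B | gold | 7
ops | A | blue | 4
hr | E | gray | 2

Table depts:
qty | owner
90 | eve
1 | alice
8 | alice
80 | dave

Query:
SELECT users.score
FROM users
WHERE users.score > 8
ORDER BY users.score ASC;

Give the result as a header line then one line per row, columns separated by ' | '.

== RESULT ==
users.score
20

Derivation:
After WHERE (1 rows):
users.price | users.score
2 | 20
After SELECT (1 rows):
users.score
20
After ORDER BY (1 rows):
users.score
20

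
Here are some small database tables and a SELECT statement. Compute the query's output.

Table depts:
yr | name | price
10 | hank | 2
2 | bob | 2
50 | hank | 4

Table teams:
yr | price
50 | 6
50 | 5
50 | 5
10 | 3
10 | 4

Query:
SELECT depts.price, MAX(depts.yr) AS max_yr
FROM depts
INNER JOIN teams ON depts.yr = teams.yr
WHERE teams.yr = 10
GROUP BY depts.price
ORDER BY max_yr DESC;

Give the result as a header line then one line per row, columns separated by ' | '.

After JOIN teams (5 rows):
depts.yr | depts.name | depts.price | teams.yr | teams.price
10 | hank | 2 | 10 | 3
10 | hank | 2 | 10 | 4
50 | hank | 4 | 50 | 6
50 | hank | 4 | 50 | 5
50 | hank | 4 | 50 | 5
After WHERE (2 rows):
depts.yr | depts.name | depts.price | teams.yr | teams.price
10 | hank | 2 | 10 | 3
10 | hank | 2 | 10 | 4
After GROUP BY (1 rows):
depts.price | max_yr
2 | 10
After ORDER BY (1 rows):
depts.price | max_yr
2 | 10

== RESULT ==
depts.price | max_yr
2 | 10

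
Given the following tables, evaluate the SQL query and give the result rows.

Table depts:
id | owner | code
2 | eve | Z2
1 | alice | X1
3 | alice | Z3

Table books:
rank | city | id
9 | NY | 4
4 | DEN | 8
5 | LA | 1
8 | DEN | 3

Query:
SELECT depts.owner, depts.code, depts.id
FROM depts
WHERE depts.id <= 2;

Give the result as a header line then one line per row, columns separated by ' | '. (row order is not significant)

== RESULT ==
depts.owner | depts.code | depts.id
eve | Z2 | 2
alice | X1 | 1

Derivation:
After WHERE (2 rows):
depts.id | depts.owner | depts.code
2 | eve | Z2
1 | alice | X1
After SELECT (2 rows):
depts.owner | depts.code | depts.id
eve | Z2 | 2
alice | X1 | 1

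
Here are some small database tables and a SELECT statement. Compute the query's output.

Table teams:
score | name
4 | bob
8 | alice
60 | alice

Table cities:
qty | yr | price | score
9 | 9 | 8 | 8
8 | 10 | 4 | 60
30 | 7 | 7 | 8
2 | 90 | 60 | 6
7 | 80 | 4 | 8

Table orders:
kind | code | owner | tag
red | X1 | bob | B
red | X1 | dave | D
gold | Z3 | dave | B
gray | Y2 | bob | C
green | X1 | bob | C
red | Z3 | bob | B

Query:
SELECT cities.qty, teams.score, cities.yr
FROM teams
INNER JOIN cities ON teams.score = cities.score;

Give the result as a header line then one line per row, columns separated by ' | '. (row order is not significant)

== RESULT ==
cities.qty | teams.score | cities.yr
9 | 8 | 9
30 | 8 | 7
7 | 8 | 80
8 | 60 | 10

Derivation:
After JOIN cities (4 rows):
teams.score | teams.name | cities.qty | cities.yr | cities.price | cities.score
8 | alice | 9 | 9 | 8 | 8
8 | alice | 30 | 7 | 7 | 8
8 | alice | 7 | 80 | 4 | 8
60 | alice | 8 | 10 | 4 | 60
After SELECT (4 rows):
cities.qty | teams.score | cities.yr
9 | 8 | 9
30 | 8 | 7
7 | 8 | 80
8 | 60 | 10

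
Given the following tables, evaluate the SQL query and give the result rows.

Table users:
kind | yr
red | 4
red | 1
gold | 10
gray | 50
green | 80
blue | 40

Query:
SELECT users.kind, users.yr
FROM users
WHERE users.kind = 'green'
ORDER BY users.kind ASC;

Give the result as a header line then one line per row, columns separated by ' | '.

== RESULT ==
users.kind | users.yr
green | 80

Derivation:
After WHERE (1 rows):
users.kind | users.yr
green | 80
After SELECT (1 rows):
users.kind | users.yr
green | 80
After ORDER BY (1 rows):
users.kind | users.yr
green | 80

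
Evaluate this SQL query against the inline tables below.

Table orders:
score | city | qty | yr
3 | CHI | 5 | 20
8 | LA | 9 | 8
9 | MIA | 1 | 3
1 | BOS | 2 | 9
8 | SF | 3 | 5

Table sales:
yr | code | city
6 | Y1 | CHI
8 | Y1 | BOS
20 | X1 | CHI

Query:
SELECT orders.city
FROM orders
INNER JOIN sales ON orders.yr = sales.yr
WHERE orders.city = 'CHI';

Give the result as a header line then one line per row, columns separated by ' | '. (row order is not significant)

After JOIN sales (2 rows):
orders.score | orders.city | orders.qty | orders.yr | sales.yr | sales.code | sales.city
3 | CHI | 5 | 20 | 20 | X1 | CHI
8 | LA | 9 | 8 | 8 | Y1 | BOS
After WHERE (1 rows):
orders.score | orders.city | orders.qty | orders.yr | sales.yr | sales.code | sales.city
3 | CHI | 5 | 20 | 20 | X1 | CHI
After SELECT (1 rows):
orders.city
CHI

== RESULT ==
orders.city
CHI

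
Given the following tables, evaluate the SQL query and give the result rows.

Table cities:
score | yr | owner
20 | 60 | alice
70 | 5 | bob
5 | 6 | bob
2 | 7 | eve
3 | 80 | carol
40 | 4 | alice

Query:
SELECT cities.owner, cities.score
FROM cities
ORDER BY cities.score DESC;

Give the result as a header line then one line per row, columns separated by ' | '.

== RESULT ==
cities.owner | cities.score
bob | 70
alice | 40
alice | 20
bob | 5
carol | 3
eve | 2

Derivation:
After SELECT (6 rows):
cities.owner | cities.score
alice | 20
bob | 70
bob | 5
eve | 2
carol | 3
alice | 40
After ORDER BY (6 rows):
cities.owner | cities.score
bob | 70
alice | 40
alice | 20
bob | 5
carol | 3
eve | 2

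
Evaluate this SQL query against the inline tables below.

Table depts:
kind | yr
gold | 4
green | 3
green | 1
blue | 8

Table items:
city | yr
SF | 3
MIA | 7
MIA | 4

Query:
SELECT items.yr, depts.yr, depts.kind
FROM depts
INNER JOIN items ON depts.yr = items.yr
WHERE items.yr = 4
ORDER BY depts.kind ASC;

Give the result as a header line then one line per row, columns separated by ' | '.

After JOIN items (2 rows):
depts.kind | depts.yr | items.city | items.yr
gold | 4 | MIA | 4
green | 3 | SF | 3
After WHERE (1 rows):
depts.kind | depts.yr | items.city | items.yr
gold | 4 | MIA | 4
After SELECT (1 rows):
items.yr | depts.yr | depts.kind
4 | 4 | gold
After ORDER BY (1 rows):
items.yr | depts.yr | depts.kind
4 | 4 | gold

== RESULT ==
items.yr | depts.yr | depts.kind
4 | 4 | gold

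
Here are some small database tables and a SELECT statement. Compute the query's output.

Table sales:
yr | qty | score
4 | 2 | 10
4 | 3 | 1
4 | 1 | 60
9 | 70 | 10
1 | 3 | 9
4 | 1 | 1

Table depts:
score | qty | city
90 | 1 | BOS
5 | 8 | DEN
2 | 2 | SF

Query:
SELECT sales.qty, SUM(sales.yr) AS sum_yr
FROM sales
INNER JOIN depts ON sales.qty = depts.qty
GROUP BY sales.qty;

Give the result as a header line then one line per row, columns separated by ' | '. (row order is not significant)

After JOIN depts (3 rows):
sales.yr | sales.qty | sales.score | depts.score | depts.qty | depts.city
4 | 2 | 10 | 2 | 2 | SF
4 | 1 | 60 | 90 | 1 | BOS
4 | 1 | 1 | 90 | 1 | BOS
After GROUP BY (2 rows):
sales.qty | sum_yr
2 | 4
1 | 8

== RESULT ==
sales.qty | sum_yr
2 | 4
1 | 8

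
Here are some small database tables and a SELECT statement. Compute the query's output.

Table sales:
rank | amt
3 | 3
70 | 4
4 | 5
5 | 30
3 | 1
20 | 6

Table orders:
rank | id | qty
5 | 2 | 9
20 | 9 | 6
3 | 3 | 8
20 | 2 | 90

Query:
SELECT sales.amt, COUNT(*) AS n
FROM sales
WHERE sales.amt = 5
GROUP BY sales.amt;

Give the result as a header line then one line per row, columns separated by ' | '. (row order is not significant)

== RESULT ==
sales.amt | n
5 | 1

Derivation:
After WHERE (1 rows):
sales.rank | sales.amt
4 | 5
After GROUP BY (1 rows):
sales.amt | n
5 | 1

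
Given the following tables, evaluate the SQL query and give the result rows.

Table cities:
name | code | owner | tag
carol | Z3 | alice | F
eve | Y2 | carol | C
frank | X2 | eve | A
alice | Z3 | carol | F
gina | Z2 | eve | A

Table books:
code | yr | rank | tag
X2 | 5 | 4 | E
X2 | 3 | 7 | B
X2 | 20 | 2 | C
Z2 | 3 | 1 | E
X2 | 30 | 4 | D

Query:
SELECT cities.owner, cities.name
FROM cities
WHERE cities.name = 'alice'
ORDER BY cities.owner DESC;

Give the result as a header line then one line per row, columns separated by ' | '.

After WHERE (1 rows):
cities.name | cities.code | cities.owner | cities.tag
alice | Z3 | carol | F
After SELECT (1 rows):
cities.owner | cities.name
carol | alice
After ORDER BY (1 rows):
cities.owner | cities.name
carol | alice

== RESULT ==
cities.owner | cities.name
carol | alice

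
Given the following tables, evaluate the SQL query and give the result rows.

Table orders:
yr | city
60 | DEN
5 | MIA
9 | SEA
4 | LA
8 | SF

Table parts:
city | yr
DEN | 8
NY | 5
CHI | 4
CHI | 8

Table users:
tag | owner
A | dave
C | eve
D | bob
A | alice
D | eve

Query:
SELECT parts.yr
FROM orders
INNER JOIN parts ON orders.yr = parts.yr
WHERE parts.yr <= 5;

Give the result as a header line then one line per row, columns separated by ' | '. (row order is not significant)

== RESULT ==
parts.yr
5
4

Derivation:
After JOIN parts (4 rows):
orders.yr | orders.city | parts.city | parts.yr
5 | MIA | NY | 5
4 | LA | CHI | 4
8 | SF | DEN | 8
8 | SF | CHI | 8
After WHERE (2 rows):
orders.yr | orders.city | parts.city | parts.yr
5 | MIA | NY | 5
4 | LA | CHI | 4
After SELECT (2 rows):
parts.yr
5
4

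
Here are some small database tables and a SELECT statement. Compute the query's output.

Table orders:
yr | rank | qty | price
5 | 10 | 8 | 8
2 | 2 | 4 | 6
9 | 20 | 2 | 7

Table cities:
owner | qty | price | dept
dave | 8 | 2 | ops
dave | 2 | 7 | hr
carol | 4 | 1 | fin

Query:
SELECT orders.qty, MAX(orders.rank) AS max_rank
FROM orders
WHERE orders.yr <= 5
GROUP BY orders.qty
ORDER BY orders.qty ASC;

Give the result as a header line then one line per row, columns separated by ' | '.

== RESULT ==
orders.qty | max_rank
4 | 2
8 | 10

Derivation:
After WHERE (2 rows):
orders.yr | orders.rank | orders.qty | orders.price
5 | 10 | 8 | 8
2 | 2 | 4 | 6
After GROUP BY (2 rows):
orders.qty | max_rank
8 | 10
4 | 2
After ORDER BY (2 rows):
orders.qty | max_rank
4 | 2
8 | 10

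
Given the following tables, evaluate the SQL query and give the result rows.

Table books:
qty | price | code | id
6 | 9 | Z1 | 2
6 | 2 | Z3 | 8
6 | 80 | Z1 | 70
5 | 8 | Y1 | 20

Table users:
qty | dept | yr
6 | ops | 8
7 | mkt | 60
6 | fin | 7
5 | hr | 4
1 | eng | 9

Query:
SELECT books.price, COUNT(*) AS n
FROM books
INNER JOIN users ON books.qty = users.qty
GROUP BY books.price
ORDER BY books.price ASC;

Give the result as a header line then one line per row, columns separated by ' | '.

== RESULT ==
books.price | n
2 | 2
8 | 1
9 | 2
80 | 2

Derivation:
After JOIN users (7 rows):
books.qty | books.price | books.code | books.id | users.qty | users.dept | users.yr
6 | 9 | Z1 | 2 | 6 | ops | 8
6 | 9 | Z1 | 2 | 6 | fin | 7
6 | 2 | Z3 | 8 | 6 | ops | 8
6 | 2 | Z3 | 8 | 6 | fin | 7
6 | 80 | Z1 | 70 | 6 | ops | 8
6 | 80 | Z1 | 70 | 6 | fin | 7
5 | 8 | Y1 | 20 | 5 | hr | 4
After GROUP BY (4 rows):
books.price | n
9 | 2
2 | 2
80 | 2
8 | 1
After ORDER BY (4 rows):
books.price | n
2 | 2
8 | 1
9 | 2
80 | 2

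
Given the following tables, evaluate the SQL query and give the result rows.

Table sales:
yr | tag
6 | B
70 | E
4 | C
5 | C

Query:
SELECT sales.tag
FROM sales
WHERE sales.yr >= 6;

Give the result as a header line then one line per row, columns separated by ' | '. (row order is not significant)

== RESULT ==
sales.tag
B
E

Derivation:
After WHERE (2 rows):
sales.yr | sales.tag
6 | B
70 | E
After SELECT (2 rows):
sales.tag
B
E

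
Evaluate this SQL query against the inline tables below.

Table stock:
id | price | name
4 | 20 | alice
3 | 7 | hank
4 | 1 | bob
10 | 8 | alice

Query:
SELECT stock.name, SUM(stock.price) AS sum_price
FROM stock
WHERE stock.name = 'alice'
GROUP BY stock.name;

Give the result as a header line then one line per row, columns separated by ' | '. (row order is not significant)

After WHERE (2 rows):
stock.id | stock.price | stock.name
4 | 20 | alice
10 | 8 | alice
After GROUP BY (1 rows):
stock.name | sum_price
alice | 28

== RESULT ==
stock.name | sum_price
alice | 28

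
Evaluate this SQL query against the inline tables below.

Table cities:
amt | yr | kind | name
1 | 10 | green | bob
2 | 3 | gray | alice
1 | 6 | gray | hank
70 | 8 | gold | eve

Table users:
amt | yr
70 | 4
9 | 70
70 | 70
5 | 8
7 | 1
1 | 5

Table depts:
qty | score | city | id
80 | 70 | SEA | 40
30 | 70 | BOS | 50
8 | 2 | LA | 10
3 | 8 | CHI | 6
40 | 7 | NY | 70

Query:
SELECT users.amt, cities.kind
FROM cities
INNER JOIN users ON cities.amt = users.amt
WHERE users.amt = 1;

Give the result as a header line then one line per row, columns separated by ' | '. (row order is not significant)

After JOIN users (4 rows):
cities.amt | cities.yr | cities.kind | cities.name | users.amt | users.yr
1 | 10 | green | bob | 1 | 5
1 | 6 | gray | hank | 1 | 5
70 | 8 | gold | eve | 70 | 4
70 | 8 | gold | eve | 70 | 70
After WHERE (2 rows):
cities.amt | cities.yr | cities.kind | cities.name | users.amt | users.yr
1 | 10 | green | bob | 1 | 5
1 | 6 | gray | hank | 1 | 5
After SELECT (2 rows):
users.amt | cities.kind
1 | green
1 | gray

== RESULT ==
users.amt | cities.kind
1 | green
1 | gray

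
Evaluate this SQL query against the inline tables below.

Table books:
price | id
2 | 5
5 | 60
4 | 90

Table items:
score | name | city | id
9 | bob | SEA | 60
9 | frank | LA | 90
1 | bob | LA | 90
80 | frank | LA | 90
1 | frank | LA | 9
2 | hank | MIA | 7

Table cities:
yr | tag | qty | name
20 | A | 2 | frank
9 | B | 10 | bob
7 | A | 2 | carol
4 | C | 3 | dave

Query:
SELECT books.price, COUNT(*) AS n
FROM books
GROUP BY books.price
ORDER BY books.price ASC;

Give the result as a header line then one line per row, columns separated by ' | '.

== RESULT ==
books.price | n
2 | 1
4 | 1
5 | 1

Derivation:
After GROUP BY (3 rows):
books.price | n
2 | 1
5 | 1
4 | 1
After ORDER BY (3 rows):
books.price | n
2 | 1
4 | 1
5 | 1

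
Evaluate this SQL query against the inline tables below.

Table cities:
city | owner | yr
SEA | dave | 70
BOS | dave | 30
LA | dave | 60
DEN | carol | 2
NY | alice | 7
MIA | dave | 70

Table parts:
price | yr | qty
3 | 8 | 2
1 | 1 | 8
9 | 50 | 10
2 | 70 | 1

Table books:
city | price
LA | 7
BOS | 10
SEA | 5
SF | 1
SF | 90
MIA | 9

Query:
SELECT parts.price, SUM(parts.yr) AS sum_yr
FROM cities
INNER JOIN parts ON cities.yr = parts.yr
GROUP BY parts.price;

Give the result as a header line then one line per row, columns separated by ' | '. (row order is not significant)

== RESULT ==
parts.price | sum_yr
2 | 140

Derivation:
After JOIN parts (2 rows):
cities.city | cities.owner | cities.yr | parts.price | parts.yr | parts.qty
SEA | dave | 70 | 2 | 70 | 1
MIA | dave | 70 | 2 | 70 | 1
After GROUP BY (1 rows):
parts.price | sum_yr
2 | 140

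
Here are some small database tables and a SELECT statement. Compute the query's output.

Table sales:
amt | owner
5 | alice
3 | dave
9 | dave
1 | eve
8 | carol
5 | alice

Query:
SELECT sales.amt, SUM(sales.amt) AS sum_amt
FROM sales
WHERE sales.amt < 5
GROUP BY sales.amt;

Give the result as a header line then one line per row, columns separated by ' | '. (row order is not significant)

== RESULT ==
sales.amt | sum_amt
3 | 3
1 | 1

Derivation:
After WHERE (2 rows):
sales.amt | sales.owner
3 | dave
1 | eve
After GROUP BY (2 rows):
sales.amt | sum_amt
3 | 3
1 | 1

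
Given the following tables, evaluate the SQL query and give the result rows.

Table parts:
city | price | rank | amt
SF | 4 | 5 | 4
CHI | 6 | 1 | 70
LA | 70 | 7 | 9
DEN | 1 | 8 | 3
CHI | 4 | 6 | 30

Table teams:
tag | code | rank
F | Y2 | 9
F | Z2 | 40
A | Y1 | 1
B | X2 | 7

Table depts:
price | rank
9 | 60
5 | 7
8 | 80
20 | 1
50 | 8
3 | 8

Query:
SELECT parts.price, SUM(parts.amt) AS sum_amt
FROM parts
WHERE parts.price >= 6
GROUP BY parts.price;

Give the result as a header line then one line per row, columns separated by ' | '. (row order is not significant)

== RESULT ==
parts.price | sum_amt
6 | 70
70 | 9

Derivation:
After WHERE (2 rows):
parts.city | parts.price | parts.rank | parts.amt
CHI | 6 | 1 | 70
LA | 70 | 7 | 9
After GROUP BY (2 rows):
parts.price | sum_amt
6 | 70
70 | 9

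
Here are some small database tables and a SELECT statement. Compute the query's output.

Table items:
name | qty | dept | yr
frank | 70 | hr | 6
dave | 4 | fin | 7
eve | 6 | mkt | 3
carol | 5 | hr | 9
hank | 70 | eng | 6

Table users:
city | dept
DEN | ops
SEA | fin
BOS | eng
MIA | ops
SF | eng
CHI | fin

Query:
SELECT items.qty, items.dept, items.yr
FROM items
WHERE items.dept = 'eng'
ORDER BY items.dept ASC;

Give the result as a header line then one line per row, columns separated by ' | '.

After WHERE (1 rows):
items.name | items.qty | items.dept | items.yr
hank | 70 | eng | 6
After SELECT (1 rows):
items.qty | items.dept | items.yr
70 | eng | 6
After ORDER BY (1 rows):
items.qty | items.dept | items.yr
70 | eng | 6

== RESULT ==
items.qty | items.dept | items.yr
70 | eng | 6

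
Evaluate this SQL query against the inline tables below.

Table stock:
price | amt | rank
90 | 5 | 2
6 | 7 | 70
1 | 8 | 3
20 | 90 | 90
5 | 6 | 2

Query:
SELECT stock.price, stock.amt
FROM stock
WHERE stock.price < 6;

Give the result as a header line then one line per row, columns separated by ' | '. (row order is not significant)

== RESULT ==
stock.price | stock.amt
1 | 8
5 | 6

Derivation:
After WHERE (2 rows):
stock.price | stock.amt | stock.rank
1 | 8 | 3
5 | 6 | 2
After SELECT (2 rows):
stock.price | stock.amt
1 | 8
5 | 6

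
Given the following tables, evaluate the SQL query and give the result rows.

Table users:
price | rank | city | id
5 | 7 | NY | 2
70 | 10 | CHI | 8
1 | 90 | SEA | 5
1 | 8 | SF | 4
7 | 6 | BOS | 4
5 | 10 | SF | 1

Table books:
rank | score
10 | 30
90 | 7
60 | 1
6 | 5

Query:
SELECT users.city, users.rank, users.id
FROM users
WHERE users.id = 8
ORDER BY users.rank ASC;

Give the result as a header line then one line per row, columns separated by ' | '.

== RESULT ==
users.city | users.rank | users.id
CHI | 10 | 8

Derivation:
After WHERE (1 rows):
users.price | users.rank | users.city | users.id
70 | 10 | CHI | 8
After SELECT (1 rows):
users.city | users.rank | users.id
CHI | 10 | 8
After ORDER BY (1 rows):
users.city | users.rank | users.id
CHI | 10 | 8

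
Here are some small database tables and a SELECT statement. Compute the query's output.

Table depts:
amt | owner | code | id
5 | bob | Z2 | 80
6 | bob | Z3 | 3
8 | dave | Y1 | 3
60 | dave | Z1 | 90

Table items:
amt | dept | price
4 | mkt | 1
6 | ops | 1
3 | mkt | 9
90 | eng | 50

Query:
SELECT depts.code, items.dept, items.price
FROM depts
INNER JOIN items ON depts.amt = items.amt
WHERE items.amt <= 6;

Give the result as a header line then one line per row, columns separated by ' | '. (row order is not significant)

== RESULT ==
depts.code | items.dept | items.price
Z3 | ops | 1

Derivation:
After JOIN items (1 rows):
depts.amt | depts.owner | depts.code | depts.id | items.amt | items.dept | items.price
6 | bob | Z3 | 3 | 6 | ops | 1
After WHERE (1 rows):
depts.amt | depts.owner | depts.code | depts.id | items.amt | items.dept | items.price
6 | bob | Z3 | 3 | 6 | ops | 1
After SELECT (1 rows):
depts.code | items.dept | items.price
Z3 | ops | 1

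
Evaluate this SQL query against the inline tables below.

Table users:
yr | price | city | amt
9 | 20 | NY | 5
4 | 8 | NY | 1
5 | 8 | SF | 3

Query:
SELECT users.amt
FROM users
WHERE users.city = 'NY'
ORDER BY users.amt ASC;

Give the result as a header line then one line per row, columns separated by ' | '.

After WHERE (2 rows):
users.yr | users.price | users.city | users.amt
9 | 20 | NY | 5
4 | 8 | NY | 1
After SELECT (2 rows):
users.amt
5
1
After ORDER BY (2 rows):
users.amt
1
5

== RESULT ==
users.amt
1
5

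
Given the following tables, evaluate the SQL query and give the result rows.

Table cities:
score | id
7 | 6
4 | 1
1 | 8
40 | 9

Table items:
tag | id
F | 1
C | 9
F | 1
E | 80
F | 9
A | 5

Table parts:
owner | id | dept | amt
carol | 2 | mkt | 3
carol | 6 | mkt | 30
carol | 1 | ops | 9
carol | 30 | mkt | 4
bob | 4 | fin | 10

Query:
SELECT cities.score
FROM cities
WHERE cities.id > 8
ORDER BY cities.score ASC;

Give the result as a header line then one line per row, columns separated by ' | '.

After WHERE (1 rows):
cities.score | cities.id
40 | 9
After SELECT (1 rows):
cities.score
40
After ORDER BY (1 rows):
cities.score
40

== RESULT ==
cities.score
40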